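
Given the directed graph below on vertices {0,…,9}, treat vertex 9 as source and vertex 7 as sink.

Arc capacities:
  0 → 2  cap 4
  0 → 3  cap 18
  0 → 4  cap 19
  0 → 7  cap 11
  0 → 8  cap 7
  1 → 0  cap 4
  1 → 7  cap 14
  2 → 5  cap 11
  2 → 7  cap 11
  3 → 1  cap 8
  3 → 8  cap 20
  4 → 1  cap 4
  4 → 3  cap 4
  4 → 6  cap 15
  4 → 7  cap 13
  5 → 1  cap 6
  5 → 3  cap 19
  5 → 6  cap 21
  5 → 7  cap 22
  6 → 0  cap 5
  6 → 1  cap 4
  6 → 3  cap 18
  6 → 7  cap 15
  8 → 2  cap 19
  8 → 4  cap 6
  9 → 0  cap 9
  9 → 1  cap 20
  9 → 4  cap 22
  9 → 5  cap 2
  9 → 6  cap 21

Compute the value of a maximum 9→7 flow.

augment #1: 9→0→7 bottleneck 9, total now 9
augment #2: 9→1→7 bottleneck 14, total now 23
augment #3: 9→4→7 bottleneck 13, total now 36
augment #4: 9→5→7 bottleneck 2, total now 38
augment #5: 9→6→7 bottleneck 15, total now 53
augment #6: 9→1→0→7 bottleneck 2, total now 55
augment #7: 9→1→0→2→7 bottleneck 2, total now 57
augment #8: 9→6→0→2→7 bottleneck 2, total now 59
augment #9: 9→4→3→8→2→7 bottleneck 4, total now 63
augment #10: 9→6→0→8→2→7 bottleneck 3, total now 66
augment #11: 9→6→3→8→2→5→7 bottleneck 1, total now 67
augment #12: 9→4→6→3→8→2→5→7 bottleneck 5, total now 72

Maximum flow value: 72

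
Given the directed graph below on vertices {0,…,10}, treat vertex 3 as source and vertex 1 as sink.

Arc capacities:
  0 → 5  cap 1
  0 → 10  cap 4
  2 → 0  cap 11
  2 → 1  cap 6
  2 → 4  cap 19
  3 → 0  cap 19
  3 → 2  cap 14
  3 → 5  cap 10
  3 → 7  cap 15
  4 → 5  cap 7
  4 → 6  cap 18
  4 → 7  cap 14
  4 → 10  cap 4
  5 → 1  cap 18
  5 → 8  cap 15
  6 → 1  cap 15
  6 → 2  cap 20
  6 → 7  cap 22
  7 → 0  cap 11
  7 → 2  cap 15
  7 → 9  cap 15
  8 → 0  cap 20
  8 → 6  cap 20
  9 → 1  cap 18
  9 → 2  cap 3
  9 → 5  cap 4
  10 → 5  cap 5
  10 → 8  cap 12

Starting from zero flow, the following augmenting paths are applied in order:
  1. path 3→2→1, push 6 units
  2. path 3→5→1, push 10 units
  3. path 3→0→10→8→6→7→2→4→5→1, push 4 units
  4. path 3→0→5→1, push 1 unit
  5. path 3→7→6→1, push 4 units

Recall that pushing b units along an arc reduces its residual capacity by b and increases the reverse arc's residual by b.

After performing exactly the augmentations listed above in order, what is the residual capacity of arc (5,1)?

after path 1 (3→2→1, push 6): res(5,1)=18
after path 2 (3→5→1, push 10): res(5,1)=8
after path 3 (3→0→10→8→6→7→2→4→5→1, push 4): res(5,1)=4
after path 4 (3→0→5→1, push 1): res(5,1)=3
after path 5 (3→7→6→1, push 4): res(5,1)=3

Residual capacity of (5,1): 3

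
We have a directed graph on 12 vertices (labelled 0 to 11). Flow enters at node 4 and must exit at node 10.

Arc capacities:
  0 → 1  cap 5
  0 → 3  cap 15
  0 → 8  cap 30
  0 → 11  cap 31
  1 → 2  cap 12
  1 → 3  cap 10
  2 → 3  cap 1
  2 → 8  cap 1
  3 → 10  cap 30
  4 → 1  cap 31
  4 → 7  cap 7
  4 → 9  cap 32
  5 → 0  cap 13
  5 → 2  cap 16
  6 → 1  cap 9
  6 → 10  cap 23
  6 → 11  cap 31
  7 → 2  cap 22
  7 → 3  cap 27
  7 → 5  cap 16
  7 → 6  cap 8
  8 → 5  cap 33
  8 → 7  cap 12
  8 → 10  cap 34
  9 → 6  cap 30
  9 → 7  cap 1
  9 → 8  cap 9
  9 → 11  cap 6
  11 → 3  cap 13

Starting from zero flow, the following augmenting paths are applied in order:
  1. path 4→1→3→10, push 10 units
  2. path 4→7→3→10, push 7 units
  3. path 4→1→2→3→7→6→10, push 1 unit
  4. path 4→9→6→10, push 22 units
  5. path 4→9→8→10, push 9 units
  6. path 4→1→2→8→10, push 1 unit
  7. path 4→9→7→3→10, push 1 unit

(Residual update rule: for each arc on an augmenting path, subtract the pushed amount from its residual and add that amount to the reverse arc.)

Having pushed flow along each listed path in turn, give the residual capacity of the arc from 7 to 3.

after path 1 (4→1→3→10, push 10): res(7,3)=27
after path 2 (4→7→3→10, push 7): res(7,3)=20
after path 3 (4→1→2→3→7→6→10, push 1): res(7,3)=21
after path 4 (4→9→6→10, push 22): res(7,3)=21
after path 5 (4→9→8→10, push 9): res(7,3)=21
after path 6 (4→1→2→8→10, push 1): res(7,3)=21
after path 7 (4→9→7→3→10, push 1): res(7,3)=20

Residual capacity of (7,3): 20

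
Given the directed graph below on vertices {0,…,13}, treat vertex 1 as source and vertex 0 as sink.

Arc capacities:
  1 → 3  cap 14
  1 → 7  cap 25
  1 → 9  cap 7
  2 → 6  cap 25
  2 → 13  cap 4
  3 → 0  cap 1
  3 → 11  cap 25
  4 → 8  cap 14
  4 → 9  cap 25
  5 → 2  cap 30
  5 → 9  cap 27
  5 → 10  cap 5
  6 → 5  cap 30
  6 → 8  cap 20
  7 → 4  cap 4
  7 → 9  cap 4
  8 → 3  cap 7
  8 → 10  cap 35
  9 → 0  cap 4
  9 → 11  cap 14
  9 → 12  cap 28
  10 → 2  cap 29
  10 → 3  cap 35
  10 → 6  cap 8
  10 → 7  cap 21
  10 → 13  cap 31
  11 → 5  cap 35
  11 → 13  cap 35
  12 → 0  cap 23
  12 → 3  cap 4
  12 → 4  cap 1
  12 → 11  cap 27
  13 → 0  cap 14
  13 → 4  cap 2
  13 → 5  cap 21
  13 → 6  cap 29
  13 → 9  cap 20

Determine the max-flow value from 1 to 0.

Maximum flow value: 29

augment #1: 1→3→0 bottleneck 1, total now 1
augment #2: 1→9→0 bottleneck 4, total now 5
augment #3: 1→9→12→0 bottleneck 3, total now 8
augment #4: 1→3→11→13→0 bottleneck 13, total now 21
augment #5: 1→7→9→12→0 bottleneck 4, total now 25
augment #6: 1→7→4→9→12→0 bottleneck 4, total now 29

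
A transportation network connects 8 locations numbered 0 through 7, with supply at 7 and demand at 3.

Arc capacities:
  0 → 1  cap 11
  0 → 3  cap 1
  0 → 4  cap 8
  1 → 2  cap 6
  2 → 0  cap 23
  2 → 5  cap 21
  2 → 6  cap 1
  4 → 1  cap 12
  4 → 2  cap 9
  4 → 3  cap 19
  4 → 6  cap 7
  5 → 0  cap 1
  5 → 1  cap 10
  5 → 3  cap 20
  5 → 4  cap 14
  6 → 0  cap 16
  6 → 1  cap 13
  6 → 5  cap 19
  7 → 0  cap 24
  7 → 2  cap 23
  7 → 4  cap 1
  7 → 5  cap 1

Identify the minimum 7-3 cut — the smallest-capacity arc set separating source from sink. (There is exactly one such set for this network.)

augment #1: 7→0→3 push 1
augment #2: 7→4→3 push 1
augment #3: 7→5→3 push 1
augment #4: 7→0→4→3 push 8
augment #5: 7→2→5→3 push 19
augment #6: 7→2→5→4→3 push 2
augment #7: 7→2→6→5→4→3 push 1
max flow = 33; residual-reachable set from 7 gives S-side
cut edges (S→T): {(0,3), (0,4), (2,5), (2,6), (7,4), (7,5)} total cap 33

Min-cut arcs: {(0,3), (0,4), (2,5), (2,6), (7,4), (7,5)} (total capacity 33)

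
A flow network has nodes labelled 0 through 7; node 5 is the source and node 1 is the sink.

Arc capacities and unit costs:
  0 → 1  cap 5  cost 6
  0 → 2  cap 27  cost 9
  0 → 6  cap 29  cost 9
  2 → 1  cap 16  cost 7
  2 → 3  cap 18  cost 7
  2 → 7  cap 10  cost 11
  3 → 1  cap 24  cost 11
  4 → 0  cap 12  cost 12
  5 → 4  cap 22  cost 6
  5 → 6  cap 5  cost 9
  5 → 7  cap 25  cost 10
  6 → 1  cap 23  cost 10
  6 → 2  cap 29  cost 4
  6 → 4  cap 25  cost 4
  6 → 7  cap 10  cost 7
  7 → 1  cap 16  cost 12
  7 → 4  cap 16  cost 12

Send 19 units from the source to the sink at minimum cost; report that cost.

shortest-cost path #1: 5→6→1 push 5 @ unit cost 19 (adds 95)
shortest-cost path #2: 5→7→1 push 14 @ unit cost 22 (adds 308)
total cost = 403

Minimum cost for 19 units: 403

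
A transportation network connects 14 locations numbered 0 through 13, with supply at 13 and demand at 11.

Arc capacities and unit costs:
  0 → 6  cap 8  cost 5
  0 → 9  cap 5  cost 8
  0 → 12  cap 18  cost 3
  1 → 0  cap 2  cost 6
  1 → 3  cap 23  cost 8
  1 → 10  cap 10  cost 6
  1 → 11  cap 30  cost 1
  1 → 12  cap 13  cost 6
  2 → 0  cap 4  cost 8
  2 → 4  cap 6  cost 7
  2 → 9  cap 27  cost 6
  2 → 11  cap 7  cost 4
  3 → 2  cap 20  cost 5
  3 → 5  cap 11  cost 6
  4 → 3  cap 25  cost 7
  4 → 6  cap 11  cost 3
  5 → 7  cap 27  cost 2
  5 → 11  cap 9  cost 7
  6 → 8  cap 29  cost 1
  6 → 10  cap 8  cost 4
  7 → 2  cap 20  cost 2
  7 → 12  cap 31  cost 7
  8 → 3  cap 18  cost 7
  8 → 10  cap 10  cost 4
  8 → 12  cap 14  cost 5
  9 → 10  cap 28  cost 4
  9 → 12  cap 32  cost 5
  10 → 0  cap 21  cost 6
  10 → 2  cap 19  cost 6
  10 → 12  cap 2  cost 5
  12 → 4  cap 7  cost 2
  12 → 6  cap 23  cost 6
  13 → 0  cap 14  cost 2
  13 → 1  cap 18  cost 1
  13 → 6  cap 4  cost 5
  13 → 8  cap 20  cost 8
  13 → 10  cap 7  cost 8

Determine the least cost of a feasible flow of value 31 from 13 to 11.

Minimum cost for 31 units: 320

shortest-cost path #1: 13→1→11 push 18 @ unit cost 2 (adds 36)
shortest-cost path #2: 13→10→2→11 push 7 @ unit cost 18 (adds 126)
shortest-cost path #3: 13→6→8→3→5→11 push 4 @ unit cost 26 (adds 104)
shortest-cost path #4: 13→0→12→4→3→5→11 push 2 @ unit cost 27 (adds 54)
total cost = 320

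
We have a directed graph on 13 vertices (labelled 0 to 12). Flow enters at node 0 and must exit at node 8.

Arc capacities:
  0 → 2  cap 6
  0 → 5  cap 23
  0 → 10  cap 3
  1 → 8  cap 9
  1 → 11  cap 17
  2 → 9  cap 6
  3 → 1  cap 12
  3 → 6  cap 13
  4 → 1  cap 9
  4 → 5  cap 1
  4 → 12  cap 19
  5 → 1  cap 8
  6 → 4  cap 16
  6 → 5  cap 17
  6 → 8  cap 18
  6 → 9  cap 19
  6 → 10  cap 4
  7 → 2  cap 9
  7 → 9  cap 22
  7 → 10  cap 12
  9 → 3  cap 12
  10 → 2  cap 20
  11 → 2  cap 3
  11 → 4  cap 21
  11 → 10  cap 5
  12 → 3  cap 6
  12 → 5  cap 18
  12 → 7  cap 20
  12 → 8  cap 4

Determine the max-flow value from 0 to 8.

augment #1: 0→5→1→8 bottleneck 8, total now 8
augment #2: 0→2→9→3→1→8 bottleneck 1, total now 9
augment #3: 0→2→9→3→6→8 bottleneck 5, total now 14

Maximum flow value: 14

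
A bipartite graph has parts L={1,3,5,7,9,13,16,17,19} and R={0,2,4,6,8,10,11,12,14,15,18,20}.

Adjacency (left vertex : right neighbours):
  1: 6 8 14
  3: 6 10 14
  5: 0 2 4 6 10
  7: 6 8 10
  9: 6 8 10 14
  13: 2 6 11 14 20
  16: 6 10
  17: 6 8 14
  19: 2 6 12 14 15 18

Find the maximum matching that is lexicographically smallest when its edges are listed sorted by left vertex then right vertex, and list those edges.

|M| = 7 (so the lex-smallest maximum matching has 7 edges)
process left vertices in ascending order; for each, take the smallest-labelled available neighbour that still permits 7 edges overall, or leave it unmatched if none does
lex-smallest matching: {1-6, 3-10, 5-0, 7-8, 9-14, 13-2, 19-12}

Lex-smallest maximum matching: {(1,6), (3,10), (5,0), (7,8), (9,14), (13,2), (19,12)}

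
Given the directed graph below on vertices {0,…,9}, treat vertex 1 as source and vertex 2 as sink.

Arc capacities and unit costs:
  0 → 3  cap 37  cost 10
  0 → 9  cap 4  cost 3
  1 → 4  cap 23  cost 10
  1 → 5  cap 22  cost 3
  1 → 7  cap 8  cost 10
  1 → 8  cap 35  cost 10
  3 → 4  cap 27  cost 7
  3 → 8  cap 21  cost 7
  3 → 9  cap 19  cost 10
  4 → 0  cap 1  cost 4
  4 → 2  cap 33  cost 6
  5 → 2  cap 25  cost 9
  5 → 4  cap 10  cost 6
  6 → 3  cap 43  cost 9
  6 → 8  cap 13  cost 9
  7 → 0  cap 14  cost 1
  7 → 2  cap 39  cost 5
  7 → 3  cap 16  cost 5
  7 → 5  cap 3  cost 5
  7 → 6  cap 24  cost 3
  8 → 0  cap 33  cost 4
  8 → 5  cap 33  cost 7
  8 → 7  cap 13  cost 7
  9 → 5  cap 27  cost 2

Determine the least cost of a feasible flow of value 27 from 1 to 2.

Minimum cost for 27 units: 339

shortest-cost path #1: 1→5→2 push 22 @ unit cost 12 (adds 264)
shortest-cost path #2: 1→7→2 push 5 @ unit cost 15 (adds 75)
total cost = 339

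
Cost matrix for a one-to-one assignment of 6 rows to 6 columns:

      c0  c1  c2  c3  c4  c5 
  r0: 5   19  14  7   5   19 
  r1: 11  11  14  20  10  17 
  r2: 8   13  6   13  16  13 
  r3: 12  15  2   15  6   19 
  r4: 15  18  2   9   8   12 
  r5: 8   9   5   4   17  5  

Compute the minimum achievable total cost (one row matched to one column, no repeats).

optimal assignment: row0→col3 (cost 7), row1→col1 (cost 11), row2→col0 (cost 8), row3→col4 (cost 6), row4→col2 (cost 2), row5→col5 (cost 5)
total = 7 + 11 + 8 + 6 + 2 + 5 = 39

Minimum assignment cost: 39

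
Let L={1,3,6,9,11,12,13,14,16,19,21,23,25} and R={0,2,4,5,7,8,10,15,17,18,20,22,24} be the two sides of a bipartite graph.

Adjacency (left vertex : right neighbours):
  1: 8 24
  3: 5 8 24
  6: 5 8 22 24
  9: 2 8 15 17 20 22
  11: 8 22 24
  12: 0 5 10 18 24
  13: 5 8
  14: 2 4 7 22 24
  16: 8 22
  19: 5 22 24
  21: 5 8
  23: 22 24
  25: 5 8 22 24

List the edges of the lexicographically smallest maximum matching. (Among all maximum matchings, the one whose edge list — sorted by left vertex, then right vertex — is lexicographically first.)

Lex-smallest maximum matching: {(1,8), (3,5), (6,22), (9,2), (11,24), (12,0), (14,4)}

|M| = 7 (so the lex-smallest maximum matching has 7 edges)
process left vertices in ascending order; for each, take the smallest-labelled available neighbour that still permits 7 edges overall, or leave it unmatched if none does
lex-smallest matching: {1-8, 3-5, 6-22, 9-2, 11-24, 12-0, 14-4}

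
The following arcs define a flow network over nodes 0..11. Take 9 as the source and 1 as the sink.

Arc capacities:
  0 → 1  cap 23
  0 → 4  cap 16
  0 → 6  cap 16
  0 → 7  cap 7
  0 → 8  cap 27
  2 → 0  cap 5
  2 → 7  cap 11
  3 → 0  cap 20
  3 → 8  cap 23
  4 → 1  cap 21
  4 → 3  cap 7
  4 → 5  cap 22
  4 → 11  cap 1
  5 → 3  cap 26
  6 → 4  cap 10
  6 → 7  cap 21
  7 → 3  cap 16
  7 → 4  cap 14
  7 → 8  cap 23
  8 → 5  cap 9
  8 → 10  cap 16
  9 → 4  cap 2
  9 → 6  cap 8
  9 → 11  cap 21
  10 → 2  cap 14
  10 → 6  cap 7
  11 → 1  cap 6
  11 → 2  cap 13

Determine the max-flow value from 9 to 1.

augment #1: 9→4→1 bottleneck 2, total now 2
augment #2: 9→11→1 bottleneck 6, total now 8
augment #3: 9→6→4→1 bottleneck 8, total now 16
augment #4: 9→11→2→0→1 bottleneck 5, total now 21
augment #5: 9→11→2→7→4→1 bottleneck 8, total now 29

Maximum flow value: 29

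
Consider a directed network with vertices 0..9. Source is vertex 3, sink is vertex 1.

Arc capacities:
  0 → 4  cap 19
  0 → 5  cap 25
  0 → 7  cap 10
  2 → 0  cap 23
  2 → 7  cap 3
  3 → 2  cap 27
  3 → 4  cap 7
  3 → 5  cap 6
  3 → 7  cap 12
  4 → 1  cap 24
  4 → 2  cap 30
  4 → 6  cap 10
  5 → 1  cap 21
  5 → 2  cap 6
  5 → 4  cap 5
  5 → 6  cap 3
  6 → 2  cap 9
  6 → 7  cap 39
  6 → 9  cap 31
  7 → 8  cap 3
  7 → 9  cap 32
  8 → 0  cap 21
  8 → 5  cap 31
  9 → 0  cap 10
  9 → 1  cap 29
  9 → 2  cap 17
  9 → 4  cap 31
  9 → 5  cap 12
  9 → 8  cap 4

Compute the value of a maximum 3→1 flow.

Maximum flow value: 51

augment #1: 3→4→1 bottleneck 7, total now 7
augment #2: 3→5→1 bottleneck 6, total now 13
augment #3: 3→7→9→1 bottleneck 12, total now 25
augment #4: 3→2→0→4→1 bottleneck 17, total now 42
augment #5: 3→2→0→5→1 bottleneck 6, total now 48
augment #6: 3→2→7→9→1 bottleneck 3, total now 51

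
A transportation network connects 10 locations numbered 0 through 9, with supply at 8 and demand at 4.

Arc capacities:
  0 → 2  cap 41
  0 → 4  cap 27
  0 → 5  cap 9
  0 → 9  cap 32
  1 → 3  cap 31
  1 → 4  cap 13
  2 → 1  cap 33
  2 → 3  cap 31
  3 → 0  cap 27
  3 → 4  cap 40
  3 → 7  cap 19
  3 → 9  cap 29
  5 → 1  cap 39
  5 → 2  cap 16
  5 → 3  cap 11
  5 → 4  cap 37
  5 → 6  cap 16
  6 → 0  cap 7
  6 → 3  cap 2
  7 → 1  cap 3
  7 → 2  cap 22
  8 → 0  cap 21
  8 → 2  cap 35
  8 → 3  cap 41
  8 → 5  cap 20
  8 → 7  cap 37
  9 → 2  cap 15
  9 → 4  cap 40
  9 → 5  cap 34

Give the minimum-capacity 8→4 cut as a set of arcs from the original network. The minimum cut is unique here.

augment #1: 8→0→4 push 21
augment #2: 8→3→4 push 40
augment #3: 8→5→4 push 20
augment #4: 8→2→1→4 push 13
augment #5: 8→3→0→4 push 1
augment #6: 8→2→3→0→4 push 5
augment #7: 8→2→3→9→4 push 17
augment #8: 8→7→1→3→9→4 push 3
augment #9: 8→7→2→3→9→4 push 9
augment #10: 8→7→2→1→3→0→5→4 push 9
augment #11: 8→7→2→1→3→0→9→4 push 4
max flow = 142; residual-reachable set from 8 gives S-side
cut edges (S→T): {(7,1), (7,2), (8,0), (8,2), (8,3), (8,5)} total cap 142

Min-cut arcs: {(7,1), (7,2), (8,0), (8,2), (8,3), (8,5)} (total capacity 142)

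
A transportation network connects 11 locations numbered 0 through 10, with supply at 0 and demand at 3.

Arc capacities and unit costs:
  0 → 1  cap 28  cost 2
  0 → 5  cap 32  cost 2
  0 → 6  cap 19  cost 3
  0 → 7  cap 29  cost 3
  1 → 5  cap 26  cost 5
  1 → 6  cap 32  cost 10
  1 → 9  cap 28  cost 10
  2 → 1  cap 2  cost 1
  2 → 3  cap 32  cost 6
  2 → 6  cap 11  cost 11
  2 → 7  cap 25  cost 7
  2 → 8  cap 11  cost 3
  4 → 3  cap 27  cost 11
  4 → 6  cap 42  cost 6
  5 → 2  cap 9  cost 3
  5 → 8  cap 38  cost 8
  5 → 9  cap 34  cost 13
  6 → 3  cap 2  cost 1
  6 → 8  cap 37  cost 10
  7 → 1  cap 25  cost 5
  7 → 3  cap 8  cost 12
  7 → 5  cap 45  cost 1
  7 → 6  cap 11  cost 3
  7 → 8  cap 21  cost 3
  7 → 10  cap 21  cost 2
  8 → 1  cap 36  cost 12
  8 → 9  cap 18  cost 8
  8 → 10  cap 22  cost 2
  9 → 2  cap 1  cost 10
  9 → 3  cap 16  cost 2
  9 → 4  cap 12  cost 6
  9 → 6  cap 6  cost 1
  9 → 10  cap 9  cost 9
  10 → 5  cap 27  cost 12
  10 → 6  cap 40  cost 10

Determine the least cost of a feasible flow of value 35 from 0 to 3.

shortest-cost path #1: 0→6→3 push 2 @ unit cost 4 (adds 8)
shortest-cost path #2: 0→5→2→3 push 9 @ unit cost 11 (adds 99)
shortest-cost path #3: 0→1→9→3 push 16 @ unit cost 14 (adds 224)
shortest-cost path #4: 0→7→3 push 8 @ unit cost 15 (adds 120)
total cost = 451

Minimum cost for 35 units: 451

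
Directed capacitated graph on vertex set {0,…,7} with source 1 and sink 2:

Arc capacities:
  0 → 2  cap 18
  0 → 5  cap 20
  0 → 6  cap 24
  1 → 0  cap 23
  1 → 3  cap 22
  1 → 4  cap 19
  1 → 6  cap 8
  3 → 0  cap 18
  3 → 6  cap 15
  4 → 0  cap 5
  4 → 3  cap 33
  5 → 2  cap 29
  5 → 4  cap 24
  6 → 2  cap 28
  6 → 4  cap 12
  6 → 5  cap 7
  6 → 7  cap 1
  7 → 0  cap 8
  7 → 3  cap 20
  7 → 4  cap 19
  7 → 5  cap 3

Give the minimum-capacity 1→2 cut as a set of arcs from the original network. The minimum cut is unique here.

augment #1: 1→0→2 push 18
augment #2: 1→6→2 push 8
augment #3: 1→0→5→2 push 5
augment #4: 1→3→6→2 push 15
augment #5: 1→3→0→5→2 push 7
augment #6: 1→4→0→5→2 push 5
augment #7: 1→4→3→0→5→2 push 3
augment #8: 1→4→3→0→6→2 push 5
augment #9: 1→4→3→0→6→5→2 push 3
max flow = 69; residual-reachable set from 1 gives S-side
cut edges (S→T): {(1,0), (1,6), (3,0), (3,6), (4,0)} total cap 69

Min-cut arcs: {(1,0), (1,6), (3,0), (3,6), (4,0)} (total capacity 69)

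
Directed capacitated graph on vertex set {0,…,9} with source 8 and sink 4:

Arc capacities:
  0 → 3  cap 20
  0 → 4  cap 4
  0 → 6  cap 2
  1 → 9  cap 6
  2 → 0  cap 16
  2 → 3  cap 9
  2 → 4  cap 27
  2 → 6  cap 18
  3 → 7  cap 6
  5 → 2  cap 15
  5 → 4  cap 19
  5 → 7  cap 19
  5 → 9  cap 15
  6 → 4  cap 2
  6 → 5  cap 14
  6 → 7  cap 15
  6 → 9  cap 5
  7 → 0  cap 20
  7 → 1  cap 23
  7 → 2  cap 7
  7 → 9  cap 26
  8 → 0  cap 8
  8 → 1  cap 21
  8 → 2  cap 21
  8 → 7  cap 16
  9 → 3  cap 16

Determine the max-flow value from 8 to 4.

augment #1: 8→0→4 bottleneck 4, total now 4
augment #2: 8→2→4 bottleneck 21, total now 25
augment #3: 8→0→6→4 bottleneck 2, total now 27
augment #4: 8→7→2→4 bottleneck 6, total now 33
augment #5: 8→7→2→6→5→4 bottleneck 1, total now 34

Maximum flow value: 34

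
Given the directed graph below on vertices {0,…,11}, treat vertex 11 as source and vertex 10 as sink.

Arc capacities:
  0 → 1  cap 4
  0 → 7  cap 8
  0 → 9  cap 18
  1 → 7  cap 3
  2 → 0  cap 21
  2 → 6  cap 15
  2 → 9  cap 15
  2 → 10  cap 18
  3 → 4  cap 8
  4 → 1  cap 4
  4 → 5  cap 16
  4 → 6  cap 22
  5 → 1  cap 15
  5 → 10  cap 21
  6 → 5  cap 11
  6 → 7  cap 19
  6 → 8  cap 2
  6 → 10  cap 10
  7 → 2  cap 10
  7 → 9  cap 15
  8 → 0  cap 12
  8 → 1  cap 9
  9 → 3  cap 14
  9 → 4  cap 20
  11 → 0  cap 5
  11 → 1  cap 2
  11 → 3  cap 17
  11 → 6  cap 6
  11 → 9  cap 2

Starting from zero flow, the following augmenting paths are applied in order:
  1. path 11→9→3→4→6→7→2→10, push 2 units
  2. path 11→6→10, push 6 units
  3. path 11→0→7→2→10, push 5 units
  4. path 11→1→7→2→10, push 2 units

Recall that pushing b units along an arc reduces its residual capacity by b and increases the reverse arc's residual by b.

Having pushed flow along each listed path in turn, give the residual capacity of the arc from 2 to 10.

after path 1 (11→9→3→4→6→7→2→10, push 2): res(2,10)=16
after path 2 (11→6→10, push 6): res(2,10)=16
after path 3 (11→0→7→2→10, push 5): res(2,10)=11
after path 4 (11→1→7→2→10, push 2): res(2,10)=9

Residual capacity of (2,10): 9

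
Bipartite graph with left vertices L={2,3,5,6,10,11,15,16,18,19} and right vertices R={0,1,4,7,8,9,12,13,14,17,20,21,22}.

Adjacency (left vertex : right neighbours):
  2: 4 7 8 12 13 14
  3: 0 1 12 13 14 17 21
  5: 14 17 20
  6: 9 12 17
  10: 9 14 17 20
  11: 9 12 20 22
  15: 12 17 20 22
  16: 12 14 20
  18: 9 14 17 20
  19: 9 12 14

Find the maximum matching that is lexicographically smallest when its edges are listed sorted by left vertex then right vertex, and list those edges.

Lex-smallest maximum matching: {(2,4), (3,0), (5,14), (6,9), (10,17), (11,12), (15,22), (16,20)}

|M| = 8 (so the lex-smallest maximum matching has 8 edges)
process left vertices in ascending order; for each, take the smallest-labelled available neighbour that still permits 8 edges overall, or leave it unmatched if none does
lex-smallest matching: {2-4, 3-0, 5-14, 6-9, 10-17, 11-12, 15-22, 16-20}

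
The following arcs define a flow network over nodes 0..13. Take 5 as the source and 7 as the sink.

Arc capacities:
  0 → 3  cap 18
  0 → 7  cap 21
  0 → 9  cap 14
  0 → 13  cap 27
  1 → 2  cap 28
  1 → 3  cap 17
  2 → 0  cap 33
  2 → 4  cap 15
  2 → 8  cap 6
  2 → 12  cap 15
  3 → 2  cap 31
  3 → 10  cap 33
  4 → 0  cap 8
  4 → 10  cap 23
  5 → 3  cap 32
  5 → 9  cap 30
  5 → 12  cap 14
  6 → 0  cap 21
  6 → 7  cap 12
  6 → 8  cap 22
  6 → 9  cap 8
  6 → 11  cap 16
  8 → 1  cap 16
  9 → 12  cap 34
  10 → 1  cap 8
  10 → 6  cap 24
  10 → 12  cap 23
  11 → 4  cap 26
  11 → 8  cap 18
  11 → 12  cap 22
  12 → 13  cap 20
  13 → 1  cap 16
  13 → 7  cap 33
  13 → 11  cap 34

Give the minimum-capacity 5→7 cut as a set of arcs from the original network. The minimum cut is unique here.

Min-cut arcs: {(5,3), (12,13)} (total capacity 52)

augment #1: 5→12→13→7 push 14
augment #2: 5→3→2→0→7 push 21
augment #3: 5→3→10→6→7 push 11
augment #4: 5→9→12→13→7 push 6
max flow = 52; residual-reachable set from 5 gives S-side
cut edges (S→T): {(5,3), (12,13)} total cap 52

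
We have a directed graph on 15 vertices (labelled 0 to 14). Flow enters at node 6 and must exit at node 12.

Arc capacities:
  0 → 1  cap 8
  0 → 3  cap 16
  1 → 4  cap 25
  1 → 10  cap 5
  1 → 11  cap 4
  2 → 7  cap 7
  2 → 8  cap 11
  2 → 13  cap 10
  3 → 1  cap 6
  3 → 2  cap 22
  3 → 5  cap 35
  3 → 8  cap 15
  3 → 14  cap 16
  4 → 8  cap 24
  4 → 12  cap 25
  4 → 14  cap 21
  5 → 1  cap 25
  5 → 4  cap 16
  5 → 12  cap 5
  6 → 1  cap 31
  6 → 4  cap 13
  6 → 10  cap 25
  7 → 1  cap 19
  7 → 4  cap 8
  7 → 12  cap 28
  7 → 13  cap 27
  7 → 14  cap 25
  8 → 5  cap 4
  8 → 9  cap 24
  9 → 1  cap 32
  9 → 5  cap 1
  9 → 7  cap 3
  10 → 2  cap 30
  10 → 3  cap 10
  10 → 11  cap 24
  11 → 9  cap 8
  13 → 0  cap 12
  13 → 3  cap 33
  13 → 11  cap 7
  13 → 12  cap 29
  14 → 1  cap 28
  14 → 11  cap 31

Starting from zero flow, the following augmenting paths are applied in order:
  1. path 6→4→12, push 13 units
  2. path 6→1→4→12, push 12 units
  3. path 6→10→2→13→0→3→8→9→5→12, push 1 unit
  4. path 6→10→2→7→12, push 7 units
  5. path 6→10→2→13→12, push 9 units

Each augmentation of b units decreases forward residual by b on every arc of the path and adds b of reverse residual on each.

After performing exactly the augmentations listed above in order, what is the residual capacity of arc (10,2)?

Residual capacity of (10,2): 13

after path 1 (6→4→12, push 13): res(10,2)=30
after path 2 (6→1→4→12, push 12): res(10,2)=30
after path 3 (6→10→2→13→0→3→8→9→5→12, push 1): res(10,2)=29
after path 4 (6→10→2→7→12, push 7): res(10,2)=22
after path 5 (6→10→2→13→12, push 9): res(10,2)=13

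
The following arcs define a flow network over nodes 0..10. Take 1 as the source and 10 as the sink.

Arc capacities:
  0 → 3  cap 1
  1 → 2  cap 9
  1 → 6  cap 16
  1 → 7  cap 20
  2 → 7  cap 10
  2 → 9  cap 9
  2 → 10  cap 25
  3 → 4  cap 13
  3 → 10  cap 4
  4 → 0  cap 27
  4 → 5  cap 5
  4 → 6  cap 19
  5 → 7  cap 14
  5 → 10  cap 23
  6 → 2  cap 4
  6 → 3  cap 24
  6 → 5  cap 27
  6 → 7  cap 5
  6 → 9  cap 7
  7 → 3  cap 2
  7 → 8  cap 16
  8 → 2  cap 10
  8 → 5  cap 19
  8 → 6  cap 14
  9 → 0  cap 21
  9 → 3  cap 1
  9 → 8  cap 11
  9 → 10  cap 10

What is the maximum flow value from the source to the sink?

augment #1: 1→2→10 bottleneck 9, total now 9
augment #2: 1→6→2→10 bottleneck 4, total now 13
augment #3: 1→6→3→10 bottleneck 4, total now 17
augment #4: 1→6→5→10 bottleneck 8, total now 25
augment #5: 1→7→8→2→10 bottleneck 10, total now 35
augment #6: 1→7→8→5→10 bottleneck 6, total now 41
augment #7: 1→7→3→4→5→10 bottleneck 2, total now 43

Maximum flow value: 43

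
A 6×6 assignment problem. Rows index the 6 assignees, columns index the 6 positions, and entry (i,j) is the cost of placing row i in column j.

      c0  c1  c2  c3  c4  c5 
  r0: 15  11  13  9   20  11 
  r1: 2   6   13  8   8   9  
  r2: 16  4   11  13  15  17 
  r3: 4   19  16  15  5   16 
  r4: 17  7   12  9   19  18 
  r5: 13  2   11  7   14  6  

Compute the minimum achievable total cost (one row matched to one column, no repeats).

optimal assignment: row0→col3 (cost 9), row1→col0 (cost 2), row2→col1 (cost 4), row3→col4 (cost 5), row4→col2 (cost 12), row5→col5 (cost 6)
total = 9 + 2 + 4 + 5 + 12 + 6 = 38

Minimum assignment cost: 38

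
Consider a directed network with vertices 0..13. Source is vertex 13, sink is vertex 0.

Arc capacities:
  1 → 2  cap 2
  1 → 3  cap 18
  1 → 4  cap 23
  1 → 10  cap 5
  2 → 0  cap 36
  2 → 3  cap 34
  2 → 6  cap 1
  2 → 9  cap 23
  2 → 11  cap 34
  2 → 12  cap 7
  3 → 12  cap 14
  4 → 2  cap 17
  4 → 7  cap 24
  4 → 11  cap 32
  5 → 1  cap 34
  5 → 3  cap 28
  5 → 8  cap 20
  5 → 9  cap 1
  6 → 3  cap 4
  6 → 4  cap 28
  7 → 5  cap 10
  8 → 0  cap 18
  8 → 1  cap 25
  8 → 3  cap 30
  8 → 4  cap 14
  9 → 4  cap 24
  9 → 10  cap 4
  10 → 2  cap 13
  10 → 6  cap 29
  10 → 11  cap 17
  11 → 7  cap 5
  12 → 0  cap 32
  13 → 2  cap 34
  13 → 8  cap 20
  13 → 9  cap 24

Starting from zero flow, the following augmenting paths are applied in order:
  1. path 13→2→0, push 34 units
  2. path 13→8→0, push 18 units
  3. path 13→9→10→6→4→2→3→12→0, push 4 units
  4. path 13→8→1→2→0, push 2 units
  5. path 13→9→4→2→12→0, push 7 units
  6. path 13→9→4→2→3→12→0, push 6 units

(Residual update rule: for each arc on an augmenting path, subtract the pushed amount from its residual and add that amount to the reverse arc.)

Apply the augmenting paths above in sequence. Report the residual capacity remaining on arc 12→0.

Residual capacity of (12,0): 15

after path 1 (13→2→0, push 34): res(12,0)=32
after path 2 (13→8→0, push 18): res(12,0)=32
after path 3 (13→9→10→6→4→2→3→12→0, push 4): res(12,0)=28
after path 4 (13→8→1→2→0, push 2): res(12,0)=28
after path 5 (13→9→4→2→12→0, push 7): res(12,0)=21
after path 6 (13→9→4→2→3→12→0, push 6): res(12,0)=15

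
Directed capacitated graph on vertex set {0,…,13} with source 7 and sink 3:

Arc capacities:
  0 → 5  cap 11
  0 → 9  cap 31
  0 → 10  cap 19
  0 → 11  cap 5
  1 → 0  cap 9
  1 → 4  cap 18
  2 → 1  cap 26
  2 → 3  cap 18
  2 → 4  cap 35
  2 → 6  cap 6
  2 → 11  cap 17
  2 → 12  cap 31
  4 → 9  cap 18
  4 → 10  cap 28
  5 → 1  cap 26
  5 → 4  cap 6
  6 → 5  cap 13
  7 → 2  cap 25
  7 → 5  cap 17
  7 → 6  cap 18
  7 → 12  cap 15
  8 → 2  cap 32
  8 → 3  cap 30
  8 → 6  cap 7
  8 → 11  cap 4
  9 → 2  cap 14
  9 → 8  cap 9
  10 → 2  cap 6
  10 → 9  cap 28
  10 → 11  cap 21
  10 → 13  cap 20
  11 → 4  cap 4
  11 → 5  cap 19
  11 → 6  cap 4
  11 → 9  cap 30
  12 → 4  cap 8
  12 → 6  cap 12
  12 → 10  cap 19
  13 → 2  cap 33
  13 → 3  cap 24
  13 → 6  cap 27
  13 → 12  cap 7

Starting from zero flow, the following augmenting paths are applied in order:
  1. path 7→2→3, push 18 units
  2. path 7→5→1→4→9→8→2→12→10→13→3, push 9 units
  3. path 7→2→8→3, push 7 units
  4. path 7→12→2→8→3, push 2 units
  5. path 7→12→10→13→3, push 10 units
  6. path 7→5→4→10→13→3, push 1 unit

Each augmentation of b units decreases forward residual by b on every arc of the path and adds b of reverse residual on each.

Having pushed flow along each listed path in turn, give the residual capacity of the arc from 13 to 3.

after path 1 (7→2→3, push 18): res(13,3)=24
after path 2 (7→5→1→4→9→8→2→12→10→13→3, push 9): res(13,3)=15
after path 3 (7→2→8→3, push 7): res(13,3)=15
after path 4 (7→12→2→8→3, push 2): res(13,3)=15
after path 5 (7→12→10→13→3, push 10): res(13,3)=5
after path 6 (7→5→4→10→13→3, push 1): res(13,3)=4

Residual capacity of (13,3): 4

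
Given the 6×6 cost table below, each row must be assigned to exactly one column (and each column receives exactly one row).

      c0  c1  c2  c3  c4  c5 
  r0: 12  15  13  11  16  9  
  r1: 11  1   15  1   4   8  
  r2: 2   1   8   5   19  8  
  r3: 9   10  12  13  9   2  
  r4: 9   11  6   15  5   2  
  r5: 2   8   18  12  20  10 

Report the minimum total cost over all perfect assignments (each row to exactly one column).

Minimum assignment cost: 24

optimal assignment: row0→col2 (cost 13), row1→col3 (cost 1), row2→col1 (cost 1), row3→col5 (cost 2), row4→col4 (cost 5), row5→col0 (cost 2)
total = 13 + 1 + 1 + 2 + 5 + 2 = 24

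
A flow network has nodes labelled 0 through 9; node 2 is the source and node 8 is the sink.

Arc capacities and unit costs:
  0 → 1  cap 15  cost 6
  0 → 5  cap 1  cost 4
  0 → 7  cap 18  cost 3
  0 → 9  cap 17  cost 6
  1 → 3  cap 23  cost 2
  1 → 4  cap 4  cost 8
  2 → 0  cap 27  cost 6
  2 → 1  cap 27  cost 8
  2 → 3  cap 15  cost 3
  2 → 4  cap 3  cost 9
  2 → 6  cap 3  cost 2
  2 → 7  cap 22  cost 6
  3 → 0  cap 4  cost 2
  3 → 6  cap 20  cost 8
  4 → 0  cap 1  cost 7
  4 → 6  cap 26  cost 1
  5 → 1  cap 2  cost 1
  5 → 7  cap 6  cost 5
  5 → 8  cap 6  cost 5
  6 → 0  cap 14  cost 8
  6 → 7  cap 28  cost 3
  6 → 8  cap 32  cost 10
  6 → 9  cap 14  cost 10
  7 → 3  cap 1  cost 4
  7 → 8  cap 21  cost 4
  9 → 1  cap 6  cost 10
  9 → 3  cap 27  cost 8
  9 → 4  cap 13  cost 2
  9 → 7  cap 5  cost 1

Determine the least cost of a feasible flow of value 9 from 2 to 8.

Minimum cost for 9 units: 87

shortest-cost path #1: 2→6→7→8 push 3 @ unit cost 9 (adds 27)
shortest-cost path #2: 2→7→8 push 6 @ unit cost 10 (adds 60)
total cost = 87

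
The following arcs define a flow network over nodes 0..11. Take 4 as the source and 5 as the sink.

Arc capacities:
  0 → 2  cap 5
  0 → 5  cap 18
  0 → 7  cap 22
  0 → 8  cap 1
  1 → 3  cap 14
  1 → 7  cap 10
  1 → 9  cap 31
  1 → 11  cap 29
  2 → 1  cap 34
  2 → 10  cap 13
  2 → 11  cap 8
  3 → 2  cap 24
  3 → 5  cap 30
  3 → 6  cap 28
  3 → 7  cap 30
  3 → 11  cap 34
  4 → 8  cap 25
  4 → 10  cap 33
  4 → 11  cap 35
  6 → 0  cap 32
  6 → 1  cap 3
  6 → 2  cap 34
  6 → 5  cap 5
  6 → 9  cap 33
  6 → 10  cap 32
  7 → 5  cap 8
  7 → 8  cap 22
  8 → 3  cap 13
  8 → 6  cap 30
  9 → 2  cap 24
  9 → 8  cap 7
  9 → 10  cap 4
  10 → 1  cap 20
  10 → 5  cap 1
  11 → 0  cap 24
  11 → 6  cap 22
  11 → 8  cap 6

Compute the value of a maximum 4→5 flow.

Maximum flow value: 59

augment #1: 4→10→5 bottleneck 1, total now 1
augment #2: 4→8→3→5 bottleneck 13, total now 14
augment #3: 4→8→6→5 bottleneck 5, total now 19
augment #4: 4→11→0→5 bottleneck 18, total now 37
augment #5: 4→10→1→3→5 bottleneck 14, total now 51
augment #6: 4→10→1→7→5 bottleneck 6, total now 57
augment #7: 4→11→0→7→5 bottleneck 2, total now 59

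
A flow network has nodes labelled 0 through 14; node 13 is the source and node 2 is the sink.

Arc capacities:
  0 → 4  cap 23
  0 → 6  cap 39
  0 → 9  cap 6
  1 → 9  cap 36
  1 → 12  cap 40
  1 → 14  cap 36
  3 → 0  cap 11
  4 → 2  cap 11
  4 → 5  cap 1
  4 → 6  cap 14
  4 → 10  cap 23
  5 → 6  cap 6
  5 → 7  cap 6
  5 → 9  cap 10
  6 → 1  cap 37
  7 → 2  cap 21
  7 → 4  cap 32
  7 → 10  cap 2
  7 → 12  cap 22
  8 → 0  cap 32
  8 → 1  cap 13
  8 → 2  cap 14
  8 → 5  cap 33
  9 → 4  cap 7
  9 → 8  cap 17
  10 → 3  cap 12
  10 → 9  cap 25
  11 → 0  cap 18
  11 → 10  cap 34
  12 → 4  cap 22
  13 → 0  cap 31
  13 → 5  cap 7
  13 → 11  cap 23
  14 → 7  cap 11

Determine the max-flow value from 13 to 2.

augment #1: 13→0→4→2 bottleneck 11, total now 11
augment #2: 13→5→7→2 bottleneck 6, total now 17
augment #3: 13→0→9→8→2 bottleneck 6, total now 23
augment #4: 13→5→9→8→2 bottleneck 1, total now 24
augment #5: 13→11→10→9→8→2 bottleneck 7, total now 31
augment #6: 13→0→6→1→14→7→2 bottleneck 11, total now 42

Maximum flow value: 42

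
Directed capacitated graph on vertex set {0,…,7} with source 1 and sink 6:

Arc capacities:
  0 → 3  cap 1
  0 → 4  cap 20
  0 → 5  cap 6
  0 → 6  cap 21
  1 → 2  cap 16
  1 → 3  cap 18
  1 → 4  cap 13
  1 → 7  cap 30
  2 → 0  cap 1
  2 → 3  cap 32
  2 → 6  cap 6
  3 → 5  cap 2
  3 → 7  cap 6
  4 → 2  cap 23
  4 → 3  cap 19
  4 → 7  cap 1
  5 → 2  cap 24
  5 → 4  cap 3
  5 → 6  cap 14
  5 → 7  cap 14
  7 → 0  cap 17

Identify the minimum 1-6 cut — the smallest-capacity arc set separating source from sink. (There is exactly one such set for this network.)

augment #1: 1→2→6 push 6
augment #2: 1→2→0→6 push 1
augment #3: 1→3→5→6 push 2
augment #4: 1→7→0→6 push 17
max flow = 26; residual-reachable set from 1 gives S-side
cut edges (S→T): {(2,0), (2,6), (3,5), (7,0)} total cap 26

Min-cut arcs: {(2,0), (2,6), (3,5), (7,0)} (total capacity 26)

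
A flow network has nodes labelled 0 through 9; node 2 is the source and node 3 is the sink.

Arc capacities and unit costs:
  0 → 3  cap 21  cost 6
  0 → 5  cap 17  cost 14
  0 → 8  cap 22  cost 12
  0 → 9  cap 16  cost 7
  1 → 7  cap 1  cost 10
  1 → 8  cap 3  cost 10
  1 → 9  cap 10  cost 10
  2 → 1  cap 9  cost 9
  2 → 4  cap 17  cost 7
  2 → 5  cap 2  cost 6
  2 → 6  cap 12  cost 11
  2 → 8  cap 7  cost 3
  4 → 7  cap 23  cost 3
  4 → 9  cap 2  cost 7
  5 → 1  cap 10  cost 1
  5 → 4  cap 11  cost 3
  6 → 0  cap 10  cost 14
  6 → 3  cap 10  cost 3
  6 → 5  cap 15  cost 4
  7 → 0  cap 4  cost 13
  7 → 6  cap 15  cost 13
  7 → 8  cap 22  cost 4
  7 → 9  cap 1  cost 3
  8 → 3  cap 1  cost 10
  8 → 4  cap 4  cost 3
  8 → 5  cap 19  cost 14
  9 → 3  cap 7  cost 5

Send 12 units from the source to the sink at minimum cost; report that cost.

Minimum cost for 12 units: 170

shortest-cost path #1: 2→8→3 push 1 @ unit cost 13 (adds 13)
shortest-cost path #2: 2→6→3 push 10 @ unit cost 14 (adds 140)
shortest-cost path #3: 2→8→4→7→9→3 push 1 @ unit cost 17 (adds 17)
total cost = 170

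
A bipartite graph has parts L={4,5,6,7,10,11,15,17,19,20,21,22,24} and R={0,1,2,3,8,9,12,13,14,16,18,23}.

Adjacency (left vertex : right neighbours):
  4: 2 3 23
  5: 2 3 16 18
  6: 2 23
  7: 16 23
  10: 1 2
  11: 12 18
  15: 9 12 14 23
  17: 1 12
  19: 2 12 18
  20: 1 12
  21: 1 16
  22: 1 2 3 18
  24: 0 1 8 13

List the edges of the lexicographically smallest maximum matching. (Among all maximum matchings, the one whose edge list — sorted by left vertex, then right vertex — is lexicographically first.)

|M| = 9 (so the lex-smallest maximum matching has 9 edges)
process left vertices in ascending order; for each, take the smallest-labelled available neighbour that still permits 9 edges overall, or leave it unmatched if none does
lex-smallest matching: {4-2, 5-3, 6-23, 7-16, 10-1, 11-12, 15-9, 19-18, 24-0}

Lex-smallest maximum matching: {(4,2), (5,3), (6,23), (7,16), (10,1), (11,12), (15,9), (19,18), (24,0)}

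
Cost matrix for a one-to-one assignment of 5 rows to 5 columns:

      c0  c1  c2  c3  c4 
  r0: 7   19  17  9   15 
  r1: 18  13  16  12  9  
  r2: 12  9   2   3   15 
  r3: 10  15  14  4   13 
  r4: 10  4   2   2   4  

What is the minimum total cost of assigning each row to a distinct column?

Minimum assignment cost: 26

optimal assignment: row0→col0 (cost 7), row1→col4 (cost 9), row2→col2 (cost 2), row3→col3 (cost 4), row4→col1 (cost 4)
total = 7 + 9 + 2 + 4 + 4 = 26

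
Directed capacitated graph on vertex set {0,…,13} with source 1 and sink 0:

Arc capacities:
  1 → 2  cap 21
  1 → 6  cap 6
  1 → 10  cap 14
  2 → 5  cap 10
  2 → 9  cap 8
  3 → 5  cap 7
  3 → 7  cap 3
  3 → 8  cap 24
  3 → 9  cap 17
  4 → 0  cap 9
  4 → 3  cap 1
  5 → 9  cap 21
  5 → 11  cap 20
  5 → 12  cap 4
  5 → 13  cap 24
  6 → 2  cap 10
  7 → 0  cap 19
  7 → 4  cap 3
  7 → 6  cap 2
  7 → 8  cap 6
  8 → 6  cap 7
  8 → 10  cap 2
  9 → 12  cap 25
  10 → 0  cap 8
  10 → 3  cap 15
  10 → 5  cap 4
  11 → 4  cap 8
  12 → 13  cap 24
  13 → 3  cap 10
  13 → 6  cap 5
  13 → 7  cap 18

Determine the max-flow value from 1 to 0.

Maximum flow value: 32

augment #1: 1→10→0 bottleneck 8, total now 8
augment #2: 1→10→3→7→0 bottleneck 3, total now 11
augment #3: 1→2→5→11→4→0 bottleneck 8, total now 19
augment #4: 1→2→5→13→7→0 bottleneck 2, total now 21
augment #5: 1→10→5→13→7→0 bottleneck 3, total now 24
augment #6: 1→2→9→12→13→7→0 bottleneck 8, total now 32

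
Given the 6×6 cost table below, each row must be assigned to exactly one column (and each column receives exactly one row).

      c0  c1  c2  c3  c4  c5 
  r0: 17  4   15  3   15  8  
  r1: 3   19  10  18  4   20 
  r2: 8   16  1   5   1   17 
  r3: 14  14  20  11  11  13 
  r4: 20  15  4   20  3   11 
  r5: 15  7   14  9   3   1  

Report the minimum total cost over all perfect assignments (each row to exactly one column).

Minimum assignment cost: 23

optimal assignment: row0→col1 (cost 4), row1→col0 (cost 3), row2→col2 (cost 1), row3→col3 (cost 11), row4→col4 (cost 3), row5→col5 (cost 1)
total = 4 + 3 + 1 + 11 + 3 + 1 = 23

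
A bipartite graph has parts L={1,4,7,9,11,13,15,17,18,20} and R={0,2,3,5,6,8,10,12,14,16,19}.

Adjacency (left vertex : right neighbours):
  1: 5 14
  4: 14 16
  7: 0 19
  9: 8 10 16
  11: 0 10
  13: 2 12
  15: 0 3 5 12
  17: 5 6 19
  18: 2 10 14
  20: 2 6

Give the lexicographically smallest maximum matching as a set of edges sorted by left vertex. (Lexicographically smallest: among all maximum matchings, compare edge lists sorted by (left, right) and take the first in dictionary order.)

|M| = 10 (so the lex-smallest maximum matching has 10 edges)
process left vertices in ascending order; for each, take the smallest-labelled available neighbour that still permits 10 edges overall, or leave it unmatched if none does
lex-smallest matching: {1-5, 4-14, 7-0, 9-8, 11-10, 13-12, 15-3, 17-19, 18-2, 20-6}

Lex-smallest maximum matching: {(1,5), (4,14), (7,0), (9,8), (11,10), (13,12), (15,3), (17,19), (18,2), (20,6)}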